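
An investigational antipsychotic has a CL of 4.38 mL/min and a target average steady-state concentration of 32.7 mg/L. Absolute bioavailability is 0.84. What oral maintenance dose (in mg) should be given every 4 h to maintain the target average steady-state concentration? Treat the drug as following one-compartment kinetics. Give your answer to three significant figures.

CL = 4.38 mL/min × 60/1000 = 0.2628 L/h
D = CL × Css × τ / F = 0.2628 × 32.7 × 4 / 0.84 = 40.92 mg

40.9 mg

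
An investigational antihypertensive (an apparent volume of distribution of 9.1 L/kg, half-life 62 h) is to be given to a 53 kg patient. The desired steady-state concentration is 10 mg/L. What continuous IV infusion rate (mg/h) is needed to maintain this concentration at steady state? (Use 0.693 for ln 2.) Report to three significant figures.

Vd = 9.1 L/kg × 53 kg = 482.3 L
CL = 0.693 × Vd / t½ = 0.693 × 482.3 / 62 = 5.391 L/h
Infusion rate = CL × Css = 5.391 × 10 = 53.91 mg/h

53.9 mg/h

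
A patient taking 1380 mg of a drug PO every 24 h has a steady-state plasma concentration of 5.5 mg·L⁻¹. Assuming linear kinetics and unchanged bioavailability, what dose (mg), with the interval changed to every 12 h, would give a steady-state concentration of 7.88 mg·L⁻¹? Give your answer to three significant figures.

With linear kinetics, Css is proportional to dose rate (D/τ) at fixed clearance.
D₂ = D₁ × (Css,target / Css,current) × (τ₂/τ₁) = 1380 × (7.88/5.5) × (12/24) = 988.6 mg

989 mg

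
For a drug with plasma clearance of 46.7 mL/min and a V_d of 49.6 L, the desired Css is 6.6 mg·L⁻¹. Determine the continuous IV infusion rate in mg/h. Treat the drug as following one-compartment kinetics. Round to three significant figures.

18.5 mg/h

CL = 46.7 mL/min × 60/1000 = 2.802 L/h
R₀ = 2.802 × 6.6 = 18.49 mg/h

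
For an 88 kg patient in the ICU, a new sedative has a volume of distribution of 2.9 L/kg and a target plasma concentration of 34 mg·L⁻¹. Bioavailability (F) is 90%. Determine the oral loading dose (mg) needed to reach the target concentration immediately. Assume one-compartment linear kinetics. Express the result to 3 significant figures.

9640 mg

Vd(total) = 88 kg × 2.9 L/kg = 255.2 L
The loading dose fills Vd to the target concentration.
LD = Vd × C / F = 255.2 × 34.00 / 0.9 = 9641 mg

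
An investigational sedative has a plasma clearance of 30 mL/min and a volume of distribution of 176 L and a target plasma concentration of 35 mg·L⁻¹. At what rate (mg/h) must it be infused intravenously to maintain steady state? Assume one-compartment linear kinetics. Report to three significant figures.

Convert clearance: 30 mL/min × 60 min/h ÷ 1000 mL/L = 1.800 L/h
Infusion rate = CL · Css = 1.800 L/h × 35 mg/L = 63.00 mg/h

63.0 mg/h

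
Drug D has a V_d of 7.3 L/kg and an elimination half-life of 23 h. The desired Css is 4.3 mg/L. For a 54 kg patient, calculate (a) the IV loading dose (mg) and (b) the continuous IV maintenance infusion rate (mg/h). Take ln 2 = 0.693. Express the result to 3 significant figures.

Vd(total) = 54 kg × 7.3 L/kg = 394.2 L
LD = Vd × C = 394.2 × 4.3 = 1695 mg
CL = 0.693 × Vd / t½ = 0.693 × 394.2 / 23 = 11.88 L/h
Infusion rate = CL × Css = 11.88 × 4.3 = 51.08 mg/h

(a) 1700 mg; (b) 51.1 mg/h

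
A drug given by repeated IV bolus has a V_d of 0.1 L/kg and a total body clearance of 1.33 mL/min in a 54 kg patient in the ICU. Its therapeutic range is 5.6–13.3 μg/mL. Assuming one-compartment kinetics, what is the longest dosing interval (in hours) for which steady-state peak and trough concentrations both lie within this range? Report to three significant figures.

58.5 h

Total Vd = 0.1 × 54 = 5.400 L
Convert clearance: 1.33 mL/min × 60 min/h ÷ 1000 mL/L = 0.07980 L/h
k = CL / Vd = 0.07980 / 5.400 = 0.01478 h⁻¹
Between IV bolus doses, concentration decays as C = C₀·e^(−kτ), so C_peak/C_trough = e^(kτ).
τ_max = ln(C_peak/C_trough) / k = ln(13.3/5.6) / 0.01478 = 0.8650 / 0.01478 = 58.53 h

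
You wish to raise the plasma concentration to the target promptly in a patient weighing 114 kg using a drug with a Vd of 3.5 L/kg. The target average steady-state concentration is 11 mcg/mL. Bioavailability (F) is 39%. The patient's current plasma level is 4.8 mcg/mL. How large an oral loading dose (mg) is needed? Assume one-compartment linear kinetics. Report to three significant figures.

Vd(total) = 114 kg × 3.5 L/kg = 399.0 L
Concentration deficit ΔC = 11 − 4.8 = 6.200 mg/L
LD = Vd × ΔC / F = 399.0 × 6.200 / 0.39 = 6343 mg

6340 mg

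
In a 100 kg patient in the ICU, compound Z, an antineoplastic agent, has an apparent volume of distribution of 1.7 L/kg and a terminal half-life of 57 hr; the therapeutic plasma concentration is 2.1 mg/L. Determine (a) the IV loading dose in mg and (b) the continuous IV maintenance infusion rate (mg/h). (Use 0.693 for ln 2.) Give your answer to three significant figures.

Vd(total) = 100 kg × 1.7 L/kg = 170.0 L
LD = Vd × C = 170.0 × 2.1 = 357.0 mg
CL = 0.693 × Vd / t½ = 0.693 × 170.0 / 57 = 2.067 L/h
Infusion rate = CL × Css = 2.067 × 2.1 = 4.341 mg/h

(a) 357 mg; (b) 4.34 mg/h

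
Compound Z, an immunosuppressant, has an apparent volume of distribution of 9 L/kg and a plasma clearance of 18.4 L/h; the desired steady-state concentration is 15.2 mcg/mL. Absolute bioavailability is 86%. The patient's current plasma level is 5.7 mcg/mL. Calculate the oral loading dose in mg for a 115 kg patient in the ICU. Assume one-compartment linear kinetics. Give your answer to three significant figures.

11400 mg

Vd = 9 L/kg × 115 kg = 1035 L
Concentration deficit ΔC = 15.2 − 5.7 = 9.500 mg/L
LD = Vd × ΔC / F = 1035 × 9.500 / 0.86 = 11430 mg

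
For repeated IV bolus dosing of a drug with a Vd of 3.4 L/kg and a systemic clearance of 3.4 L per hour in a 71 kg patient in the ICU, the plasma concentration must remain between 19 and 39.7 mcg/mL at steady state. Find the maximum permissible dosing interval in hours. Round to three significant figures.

52.3 h

Vd = 3.4 L/kg × 71 kg = 241.4 L
k = CL / Vd = 3.400 / 241.4 = 0.01408 h⁻¹
Between IV bolus doses, concentration decays as C = C₀·e^(−kτ), so C_peak/C_trough = e^(kτ).
τ_max = ln(C_peak/C_trough) / k = ln(39.7/19) / 0.01408 = 0.7369 / 0.01408 = 52.34 h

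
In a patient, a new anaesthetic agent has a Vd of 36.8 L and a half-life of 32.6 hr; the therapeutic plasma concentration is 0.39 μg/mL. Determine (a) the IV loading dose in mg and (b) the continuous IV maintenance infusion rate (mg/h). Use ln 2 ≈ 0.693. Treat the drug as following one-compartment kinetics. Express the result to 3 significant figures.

(a) 14.4 mg; (b) 0.305 mg/h

LD = Vd × C = 36.80 × 0.39 = 14.35 mg
CL = 0.693 × Vd / t½ = 0.693 × 36.80 / 32.6 = 0.7823 L/h
Infusion rate = CL × Css = 0.7823 × 0.39 = 0.3051 mg/h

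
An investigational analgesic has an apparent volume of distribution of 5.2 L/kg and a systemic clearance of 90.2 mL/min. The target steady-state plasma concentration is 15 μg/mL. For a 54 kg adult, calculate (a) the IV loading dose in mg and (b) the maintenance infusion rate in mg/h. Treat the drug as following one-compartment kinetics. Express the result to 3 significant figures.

(a) 4210 mg; (b) 81.2 mg/h

Vd = 5.2 L/kg × 54 kg = 280.8 L
Loading dose = Vd × C = 280.8 × 15 = 4212 mg
CL = 90.2 mL/min = 90.2 × 0.06 = 5.412 L/h
Infusion rate = 5.412 L/h × 15 mg/L = 81.18 mg/h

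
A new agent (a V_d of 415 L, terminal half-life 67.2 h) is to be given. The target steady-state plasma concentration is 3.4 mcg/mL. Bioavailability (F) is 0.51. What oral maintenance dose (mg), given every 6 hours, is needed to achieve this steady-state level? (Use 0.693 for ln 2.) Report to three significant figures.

171 mg

k = 0.693/67.2 = 0.01031 h⁻¹, so CL = k·Vd = 0.01031 × 415.0 = 4.279 L/h
D = CL × Css × τ / F = 4.279 × 3.4 × 6 / 0.51 = 171.2 mg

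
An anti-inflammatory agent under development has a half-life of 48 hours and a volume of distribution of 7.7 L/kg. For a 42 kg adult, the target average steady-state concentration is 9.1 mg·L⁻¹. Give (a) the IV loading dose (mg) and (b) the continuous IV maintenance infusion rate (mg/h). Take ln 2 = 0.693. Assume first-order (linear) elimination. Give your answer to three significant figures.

(a) 2940 mg; (b) 42.5 mg/h

Vd(total) = 42 kg × 7.7 L/kg = 323.4 L
LD = Vd × C = 323.4 × 9.1 = 2943 mg
CL = 0.693 × Vd / t½ = 0.693 × 323.4 / 48 = 4.669 L/h
Infusion rate = CL × Css = 4.669 × 9.1 = 42.49 mg/h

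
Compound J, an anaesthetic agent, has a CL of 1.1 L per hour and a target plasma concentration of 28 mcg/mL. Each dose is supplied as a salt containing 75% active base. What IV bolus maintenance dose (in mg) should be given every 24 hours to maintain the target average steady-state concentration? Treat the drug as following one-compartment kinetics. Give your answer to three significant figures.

D = CL × Css × τ / S = 1.100 × 28 × 24 / 0.75 = 985.6 mg

986 mg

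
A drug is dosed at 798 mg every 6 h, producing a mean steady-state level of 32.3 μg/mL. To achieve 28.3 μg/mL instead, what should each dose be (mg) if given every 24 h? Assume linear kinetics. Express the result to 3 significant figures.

2800 mg

With linear kinetics, Css is proportional to dose rate (D/τ) at fixed clearance.
D₂ = D₁ × (Css,target / Css,current) × (τ₂/τ₁) = 798 × (28.3/32.3) × (24/6) = 2797 mg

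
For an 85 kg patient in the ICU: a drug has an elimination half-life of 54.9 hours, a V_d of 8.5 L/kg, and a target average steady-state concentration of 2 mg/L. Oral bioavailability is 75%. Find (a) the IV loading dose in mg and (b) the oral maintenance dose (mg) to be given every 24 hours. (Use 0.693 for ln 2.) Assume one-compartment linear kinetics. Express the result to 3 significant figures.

Vd = 8.5 L/kg × 85 kg = 722.5 L
LD = Vd × C = 722.5 × 2 = 1445 mg
CL = 0.693 × Vd / t½ = 0.693 × 722.5 / 54.9 = 9.120 L/h
D = CL × Css × τ / F = 9.120 × 2 × 24 / 0.75 = 583.7 mg

(a) 1450 mg; (b) 584 mg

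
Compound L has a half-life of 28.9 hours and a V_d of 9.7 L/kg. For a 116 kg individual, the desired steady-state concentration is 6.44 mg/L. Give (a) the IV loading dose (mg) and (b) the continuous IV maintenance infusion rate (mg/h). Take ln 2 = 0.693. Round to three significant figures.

(a) 7250 mg; (b) 174 mg/h

Total Vd = 9.7 × 116 = 1125 L
LD = Vd × C = 1125 × 6.44 = 7245 mg
CL = 0.693 × Vd / t½ = 0.693 × 1125 / 28.9 = 26.98 L/h
Infusion rate = CL × Css = 26.98 × 6.44 = 173.8 mg/h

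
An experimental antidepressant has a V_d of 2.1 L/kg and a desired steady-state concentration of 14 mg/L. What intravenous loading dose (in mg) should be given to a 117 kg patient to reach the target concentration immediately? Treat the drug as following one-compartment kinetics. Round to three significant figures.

3440 mg

Vd = 2.1 L/kg × 117 kg = 245.7 L
The loading dose fills Vd to the target concentration.
LD = Vd × C = 245.7 × 14.00 = 3440 mg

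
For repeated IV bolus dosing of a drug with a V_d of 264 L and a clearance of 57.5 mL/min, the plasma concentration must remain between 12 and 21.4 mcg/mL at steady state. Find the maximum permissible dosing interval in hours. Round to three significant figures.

44.3 h

Convert clearance: 57.5 mL/min × 60 min/h ÷ 1000 mL/L = 3.450 L/h
k = CL / Vd = 3.450 / 264.0 = 0.01307 h⁻¹
Between IV bolus doses, concentration decays as C = C₀·e^(−kτ), so C_peak/C_trough = e^(kτ).
τ_max = ln(C_peak/C_trough) / k = ln(21.4/12) / 0.01307 = 0.5785 / 0.01307 = 44.26 h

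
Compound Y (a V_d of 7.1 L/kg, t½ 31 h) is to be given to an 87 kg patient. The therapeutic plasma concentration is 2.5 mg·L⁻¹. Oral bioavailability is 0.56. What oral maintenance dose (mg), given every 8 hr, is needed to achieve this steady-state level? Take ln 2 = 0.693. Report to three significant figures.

493 mg

Vd(total) = 87 kg × 7.1 L/kg = 617.7 L
k = 0.693/31 = 0.02235 h⁻¹, so CL = k·Vd = 0.02235 × 617.7 = 13.81 L/h
D = CL × Css × τ / F = 13.81 × 2.5 × 8 / 0.56 = 493.2 mg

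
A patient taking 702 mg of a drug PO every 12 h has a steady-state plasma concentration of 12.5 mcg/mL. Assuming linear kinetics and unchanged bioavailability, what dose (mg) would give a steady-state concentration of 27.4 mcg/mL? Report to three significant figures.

With linear kinetics, Css is proportional to dose rate (D/τ) at fixed clearance.
D₂ = D₁ × (Css,target / Css,current) = 702 × 27.4/12.5 = 1539 mg

1540 mg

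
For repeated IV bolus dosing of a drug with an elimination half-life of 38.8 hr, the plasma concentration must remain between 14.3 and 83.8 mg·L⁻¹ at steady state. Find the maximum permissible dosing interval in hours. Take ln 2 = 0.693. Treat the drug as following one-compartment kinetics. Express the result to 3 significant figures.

k = 0.693 / t½ = 0.693 / 38.8 = 0.01786 h⁻¹
Between IV bolus doses, concentration decays as C = C₀·e^(−kτ), so C_peak/C_trough = e^(kτ).
τ_max = ln(C_peak/C_trough) / k = ln(83.8/14.3) / 0.01786 = 1.768 / 0.01786 = 98.99 h

99.0 h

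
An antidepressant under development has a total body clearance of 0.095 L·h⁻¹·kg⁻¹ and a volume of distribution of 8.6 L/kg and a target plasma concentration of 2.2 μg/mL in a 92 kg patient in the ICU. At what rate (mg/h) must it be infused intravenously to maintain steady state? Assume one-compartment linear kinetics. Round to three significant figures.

19.2 mg/h

CL = 0.095 L·h⁻¹·kg⁻¹ × 92 kg = 8.740 L/h
R₀ = 8.740 × 2.2 = 19.23 mg/h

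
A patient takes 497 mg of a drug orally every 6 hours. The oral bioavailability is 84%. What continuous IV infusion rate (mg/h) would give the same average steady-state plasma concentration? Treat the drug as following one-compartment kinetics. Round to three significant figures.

Equivalent systemic input: infusion rate = F·D/τ.
Rate = 0.84 × 497 / 6 = 69.58 mg/h

69.6 mg/h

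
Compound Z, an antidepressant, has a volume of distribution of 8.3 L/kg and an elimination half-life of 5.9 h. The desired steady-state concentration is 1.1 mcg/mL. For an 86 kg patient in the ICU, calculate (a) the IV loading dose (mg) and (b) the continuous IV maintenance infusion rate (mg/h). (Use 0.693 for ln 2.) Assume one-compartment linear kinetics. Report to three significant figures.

Total Vd = 8.3 × 86 = 713.8 L
LD = Vd × C = 713.8 × 1.1 = 785.2 mg
CL = 0.693 × Vd / t½ = 0.693 × 713.8 / 5.9 = 83.84 L/h
Infusion rate = CL × Css = 83.84 × 1.1 = 92.22 mg/h

(a) 785 mg; (b) 92.2 mg/h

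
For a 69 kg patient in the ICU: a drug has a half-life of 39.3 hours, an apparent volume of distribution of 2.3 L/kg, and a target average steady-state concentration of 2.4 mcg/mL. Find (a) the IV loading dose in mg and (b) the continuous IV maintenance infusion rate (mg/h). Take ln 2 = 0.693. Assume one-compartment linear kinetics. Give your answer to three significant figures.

Total Vd = 2.3 × 69 = 158.7 L
LD = Vd × C = 158.7 × 2.4 = 380.9 mg
CL = 0.693 × Vd / t½ = 0.693 × 158.7 / 39.3 = 2.798 L/h
Infusion rate = CL × Css = 2.798 × 2.4 = 6.715 mg/h

(a) 381 mg; (b) 6.72 mg/h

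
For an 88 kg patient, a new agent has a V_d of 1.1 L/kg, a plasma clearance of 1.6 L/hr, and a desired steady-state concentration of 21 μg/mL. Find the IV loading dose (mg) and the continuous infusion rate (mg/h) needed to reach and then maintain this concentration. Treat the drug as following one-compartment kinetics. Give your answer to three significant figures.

(a) 2030 mg; (b) 33.6 mg/h

Vd = 1.1 L/kg × 88 kg = 96.80 L
Loading dose = Vd × C = 96.80 × 21 = 2033 mg
Infusion rate = 1.600 L/h × 21 mg/L = 33.60 mg/h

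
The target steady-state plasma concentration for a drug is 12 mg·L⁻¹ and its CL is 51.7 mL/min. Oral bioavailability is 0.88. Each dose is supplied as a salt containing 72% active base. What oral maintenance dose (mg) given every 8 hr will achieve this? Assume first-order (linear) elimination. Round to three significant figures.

470 mg

CL = 51.7 mL/min × 60/1000 = 3.102 L/h
At steady state, dose per interval replaces the amount cleared in that interval: F·S·D/τ = CL·Css.
D = CL × Css × τ / F / S = 3.102 × 12 × 8 / 0.88 / 0.72 = 470.0 mg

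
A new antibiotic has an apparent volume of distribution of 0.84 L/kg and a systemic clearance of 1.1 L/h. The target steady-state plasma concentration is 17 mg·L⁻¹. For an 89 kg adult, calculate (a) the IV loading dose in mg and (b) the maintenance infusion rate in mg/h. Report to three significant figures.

(a) 1270 mg; (b) 18.7 mg/h

Vd(total) = 89 kg × 0.84 L/kg = 74.76 L
LD = Vd · C_target = 74.76 × 17 = 1271 mg
Infusion rate = 1.100 L/h × 17 mg/L = 18.70 mg/h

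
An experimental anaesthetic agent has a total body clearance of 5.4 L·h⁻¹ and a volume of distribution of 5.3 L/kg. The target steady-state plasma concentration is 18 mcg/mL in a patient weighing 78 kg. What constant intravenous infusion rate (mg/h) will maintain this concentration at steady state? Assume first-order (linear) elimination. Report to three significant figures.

97.2 mg/h

R₀ = 5.400 × 18 = 97.20 mg/h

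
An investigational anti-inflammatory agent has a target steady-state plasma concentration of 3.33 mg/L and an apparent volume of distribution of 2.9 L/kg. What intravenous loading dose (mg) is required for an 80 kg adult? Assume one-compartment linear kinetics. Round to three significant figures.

773 mg

Vd(total) = 80 kg × 2.9 L/kg = 232.0 L
The loading dose fills Vd to the target concentration.
LD = Vd × C = 232.0 × 3.330 = 772.6 mg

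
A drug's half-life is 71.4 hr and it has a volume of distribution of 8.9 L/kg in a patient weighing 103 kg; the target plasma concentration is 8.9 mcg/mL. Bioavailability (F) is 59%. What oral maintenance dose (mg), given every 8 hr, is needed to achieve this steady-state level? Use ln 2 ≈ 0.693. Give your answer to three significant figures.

Vd = 8.9 L/kg × 103 kg = 916.7 L
CL = ln 2 · Vd / t½ = 0.693 × 916.7 / 71.4 = 8.897 L/h
D = CL × Css × τ / F = 8.897 × 8.9 × 8 / 0.59 = 1074 mg

1070 mg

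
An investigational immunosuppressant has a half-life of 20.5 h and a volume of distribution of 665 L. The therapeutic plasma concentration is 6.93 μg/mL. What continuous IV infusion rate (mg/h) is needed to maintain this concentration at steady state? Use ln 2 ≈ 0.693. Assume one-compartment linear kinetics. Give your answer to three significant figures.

156 mg/h

k = 0.693/20.5 = 0.03380 h⁻¹, so CL = k·Vd = 0.03380 × 665.0 = 22.48 L/h
Infusion rate = CL × Css = 22.48 × 6.93 = 155.8 mg/h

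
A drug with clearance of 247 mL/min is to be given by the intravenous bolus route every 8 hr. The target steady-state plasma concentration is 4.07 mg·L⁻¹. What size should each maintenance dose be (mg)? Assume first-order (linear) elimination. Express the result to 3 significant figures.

483 mg

Convert clearance: 247 mL/min × 60 min/h ÷ 1000 mL/L = 14.82 L/h
D = CL × Css × τ = 14.82 × 4.07 × 8 = 482.5 mg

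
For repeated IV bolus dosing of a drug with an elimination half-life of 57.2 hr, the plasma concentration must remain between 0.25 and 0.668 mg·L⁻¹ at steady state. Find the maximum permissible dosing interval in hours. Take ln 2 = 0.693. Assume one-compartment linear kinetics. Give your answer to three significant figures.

81.1 h

k = 0.693 / t½ = 0.693 / 57.2 = 0.01212 h⁻¹
Between IV bolus doses, concentration decays as C = C₀·e^(−kτ), so C_peak/C_trough = e^(kτ).
τ_max = ln(C_peak/C_trough) / k = ln(0.668/0.25) / 0.01212 = 0.9828 / 0.01212 = 81.09 h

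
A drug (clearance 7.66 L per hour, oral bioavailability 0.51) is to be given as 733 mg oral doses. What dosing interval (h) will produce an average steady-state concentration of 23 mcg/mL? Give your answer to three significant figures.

F·D/τ = CL·Css → τ = F·D / (CL·Css).
τ = 0.51 × 733 / (7.66 × 23) = 2.122 h

2.12 h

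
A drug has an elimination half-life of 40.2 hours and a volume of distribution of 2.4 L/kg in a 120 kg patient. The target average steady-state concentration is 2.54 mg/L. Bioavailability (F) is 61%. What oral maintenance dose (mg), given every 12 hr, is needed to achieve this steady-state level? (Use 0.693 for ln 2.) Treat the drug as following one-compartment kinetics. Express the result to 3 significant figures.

Total Vd = 2.4 × 120 = 288.0 L
CL = ln 2 · Vd / t½ = 0.693 × 288.0 / 40.2 = 4.965 L/h
D = CL × Css × τ / F = 4.965 × 2.54 × 12 / 0.61 = 248.1 mg

248 mg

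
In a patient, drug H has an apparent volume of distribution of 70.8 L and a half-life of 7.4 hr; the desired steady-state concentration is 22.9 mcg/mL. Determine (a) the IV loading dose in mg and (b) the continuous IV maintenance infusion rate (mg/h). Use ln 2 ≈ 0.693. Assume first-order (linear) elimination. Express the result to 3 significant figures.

LD = Vd × C = 70.80 × 22.9 = 1621 mg
CL = 0.693 × Vd / t½ = 0.693 × 70.80 / 7.4 = 6.630 L/h
Infusion rate = CL × Css = 6.630 × 22.9 = 151.8 mg/h

(a) 1620 mg; (b) 152 mg/h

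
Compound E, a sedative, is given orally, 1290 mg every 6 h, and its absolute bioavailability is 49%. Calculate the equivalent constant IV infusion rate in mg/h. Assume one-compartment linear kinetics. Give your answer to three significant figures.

Equivalent systemic input: infusion rate = F·D/τ.
Rate = 0.49 × 1290 / 6 = 105.4 mg/h

105 mg/h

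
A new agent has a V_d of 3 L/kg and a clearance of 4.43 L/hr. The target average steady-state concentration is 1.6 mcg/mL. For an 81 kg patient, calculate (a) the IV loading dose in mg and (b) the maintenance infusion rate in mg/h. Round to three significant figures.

(a) 389 mg; (b) 7.09 mg/h

Vd = 3 L/kg × 81 kg = 243.0 L
Loading: fill Vd to C_target → 243.0 L × 1.6 mg/L = 388.8 mg
Maintenance infusion rate = CL × Css = 4.430 × 1.6 = 7.088 mg/h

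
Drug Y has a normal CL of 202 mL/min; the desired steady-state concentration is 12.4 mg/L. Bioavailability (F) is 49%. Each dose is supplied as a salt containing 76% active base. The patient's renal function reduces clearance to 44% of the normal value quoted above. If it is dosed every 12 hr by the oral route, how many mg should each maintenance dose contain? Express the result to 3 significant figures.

CL = 202 mL/min × 60/1000 = 12.12 L/h
Patient clearance = 0.44 × 12.12 = 5.333 L/h
At steady state, dose per interval replaces the amount cleared in that interval: F·S·D/τ = CL·Css.
D = CL × Css × τ / F / S = 5.333 × 12.4 × 12 / 0.49 / 0.76 = 2131 mg

2130 mg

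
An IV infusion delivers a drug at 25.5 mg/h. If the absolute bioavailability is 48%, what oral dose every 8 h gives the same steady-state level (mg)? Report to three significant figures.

425 mg

To maintain the same Css, the systemic dosing rate must be unchanged: F·D/τ = infusion rate.
D = rate × τ / F = 25.5 × 8 / 0.48 = 425.0 mg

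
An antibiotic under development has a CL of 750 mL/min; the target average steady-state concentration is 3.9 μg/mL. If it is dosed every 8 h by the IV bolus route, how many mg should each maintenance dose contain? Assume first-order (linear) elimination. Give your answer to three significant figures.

CL = 750 mL/min × 60/1000 = 45.00 L/h
At steady state, dose per interval replaces the amount cleared in that interval: D/τ = CL·Css.
D = CL × Css × τ = 45.00 × 3.9 × 8 = 1404 mg

1400 mg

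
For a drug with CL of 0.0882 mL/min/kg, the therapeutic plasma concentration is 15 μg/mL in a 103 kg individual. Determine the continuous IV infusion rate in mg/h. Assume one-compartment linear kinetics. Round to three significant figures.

8.18 mg/h

CL = 0.0882 mL/min/kg × 103 kg = 9.085 mL/min = 9.085 × 60/1000 = 0.5451 L/h
Infusion rate = CL · Css = 0.5451 L/h × 15 mg/L = 8.177 mg/h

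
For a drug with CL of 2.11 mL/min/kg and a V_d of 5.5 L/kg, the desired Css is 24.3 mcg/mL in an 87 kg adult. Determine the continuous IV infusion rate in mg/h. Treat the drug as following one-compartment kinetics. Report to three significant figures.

CL = 2.11 mL/min/kg × 87 kg = 183.6 mL/min = 183.6 × 60/1000 = 11.02 L/h
Rate = CL × Css = 11.02 × 24.3 = 267.8 mg/h

268 mg/h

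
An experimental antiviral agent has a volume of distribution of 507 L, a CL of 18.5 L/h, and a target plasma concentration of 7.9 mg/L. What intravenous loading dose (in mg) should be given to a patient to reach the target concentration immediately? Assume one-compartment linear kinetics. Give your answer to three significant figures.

4010 mg

LD = Vd × C = 507.0 × 7.900 = 4005 mg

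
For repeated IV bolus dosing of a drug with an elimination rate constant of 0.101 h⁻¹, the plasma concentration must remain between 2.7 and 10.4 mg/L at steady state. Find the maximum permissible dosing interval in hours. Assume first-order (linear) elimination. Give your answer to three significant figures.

13.4 h

Between IV bolus doses, concentration decays as C = C₀·e^(−kτ), so C_peak/C_trough = e^(kτ).
τ_max = ln(C_peak/C_trough) / k = ln(10.4/2.7) / 0.1010 = 1.349 / 0.1010 = 13.36 h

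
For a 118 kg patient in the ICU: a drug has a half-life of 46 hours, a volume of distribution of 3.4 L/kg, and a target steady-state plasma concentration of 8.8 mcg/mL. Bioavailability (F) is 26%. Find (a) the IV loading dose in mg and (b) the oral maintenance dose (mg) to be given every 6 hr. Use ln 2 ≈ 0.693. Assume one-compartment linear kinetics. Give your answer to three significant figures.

Vd = 3.4 L/kg × 118 kg = 401.2 L
LD = Vd × C = 401.2 × 8.8 = 3531 mg
CL = 0.693 × Vd / t½ = 0.693 × 401.2 / 46 = 6.044 L/h
D = CL × Css × τ / F = 6.044 × 8.8 × 6 / 0.26 = 1227 mg

(a) 3530 mg; (b) 1230 mg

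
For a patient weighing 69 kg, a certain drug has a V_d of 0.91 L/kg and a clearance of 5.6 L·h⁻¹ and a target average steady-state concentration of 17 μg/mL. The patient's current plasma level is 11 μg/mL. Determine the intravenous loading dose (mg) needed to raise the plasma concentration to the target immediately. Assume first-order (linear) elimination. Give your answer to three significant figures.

Vd(total) = 69 kg × 0.91 L/kg = 62.79 L
Concentration deficit ΔC = 17 − 11 = 6.000 mg/L
LD = Vd × ΔC = 62.79 × 6.000 = 376.7 mg

377 mg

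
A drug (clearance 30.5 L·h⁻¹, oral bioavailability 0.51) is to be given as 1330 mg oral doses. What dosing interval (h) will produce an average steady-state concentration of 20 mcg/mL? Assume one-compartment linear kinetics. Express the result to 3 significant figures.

1.11 h

F·D/τ = CL·Css → τ = F·D / (CL·Css).
τ = 0.51 × 1330 / (30.5 × 20) = 1.112 h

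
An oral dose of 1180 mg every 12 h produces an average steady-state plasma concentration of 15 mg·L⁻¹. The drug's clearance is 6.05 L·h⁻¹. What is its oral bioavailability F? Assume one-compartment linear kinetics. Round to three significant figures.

F·D/τ = CL·Css at steady state → F = CL·Css·τ / D.
F = 6.05 × 15 × 12 / 1180 = 0.923

0.923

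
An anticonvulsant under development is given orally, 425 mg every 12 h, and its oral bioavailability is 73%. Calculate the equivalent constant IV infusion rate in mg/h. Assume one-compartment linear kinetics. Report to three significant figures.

Equivalent systemic input: infusion rate = F·D/τ.
Rate = 0.73 × 425 / 12 = 25.85 mg/h

25.9 mg/h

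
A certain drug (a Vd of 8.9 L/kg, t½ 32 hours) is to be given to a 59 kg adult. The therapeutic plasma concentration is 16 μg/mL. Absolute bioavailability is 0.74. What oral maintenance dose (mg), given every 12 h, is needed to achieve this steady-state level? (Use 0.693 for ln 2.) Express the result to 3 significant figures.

Total Vd = 8.9 × 59 = 525.1 L
CL = ln 2 · Vd / t½ = 0.693 × 525.1 / 32 = 11.37 L/h
D = CL × Css × τ / F = 11.37 × 16 × 12 / 0.74 = 2950 mg

2950 mg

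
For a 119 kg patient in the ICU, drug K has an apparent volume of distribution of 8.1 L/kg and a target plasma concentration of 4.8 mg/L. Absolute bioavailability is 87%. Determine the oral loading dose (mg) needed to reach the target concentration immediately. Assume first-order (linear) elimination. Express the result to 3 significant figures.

Vd = 8.1 L/kg × 119 kg = 963.9 L
LD = Vd × C / F = 963.9 × 4.800 / 0.87 = 5318 mg

5320 mg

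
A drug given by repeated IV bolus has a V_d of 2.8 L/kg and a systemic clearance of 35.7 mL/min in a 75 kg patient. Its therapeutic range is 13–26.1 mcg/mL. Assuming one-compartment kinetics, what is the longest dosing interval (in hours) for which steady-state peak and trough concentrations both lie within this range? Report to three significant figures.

68.3 h

Vd = 2.8 L/kg × 75 kg = 210.0 L
CL = 35.7 mL/min × 60/1000 = 2.142 L/h
k = CL / Vd = 2.142 / 210.0 = 0.01020 h⁻¹
Between IV bolus doses, concentration decays as C = C₀·e^(−kτ), so C_peak/C_trough = e^(kτ).
τ_max = ln(C_peak/C_trough) / k = ln(26.1/13) / 0.01020 = 0.6970 / 0.01020 = 68.33 h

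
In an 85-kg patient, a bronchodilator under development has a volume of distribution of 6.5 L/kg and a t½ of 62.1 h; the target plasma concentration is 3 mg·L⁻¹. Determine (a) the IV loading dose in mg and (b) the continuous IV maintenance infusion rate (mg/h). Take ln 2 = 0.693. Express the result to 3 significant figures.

Total Vd = 6.5 × 85 = 552.5 L
LD = Vd × C = 552.5 × 3 = 1658 mg
CL = 0.693 × Vd / t½ = 0.693 × 552.5 / 62.1 = 6.166 L/h
Infusion rate = CL × Css = 6.166 × 3 = 18.50 mg/h

(a) 1660 mg; (b) 18.5 mg/h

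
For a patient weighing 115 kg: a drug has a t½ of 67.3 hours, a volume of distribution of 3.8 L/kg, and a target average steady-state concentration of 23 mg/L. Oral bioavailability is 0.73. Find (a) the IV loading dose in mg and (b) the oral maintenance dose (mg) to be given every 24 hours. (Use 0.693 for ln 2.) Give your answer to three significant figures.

(a) 10100 mg; (b) 3400 mg

Total Vd = 3.8 × 115 = 437.0 L
LD = Vd × C = 437.0 × 23 = 10050 mg
CL = 0.693 × Vd / t½ = 0.693 × 437.0 / 67.3 = 4.500 L/h
D = CL × Css × τ / F = 4.500 × 23 × 24 / 0.73 = 3403 mg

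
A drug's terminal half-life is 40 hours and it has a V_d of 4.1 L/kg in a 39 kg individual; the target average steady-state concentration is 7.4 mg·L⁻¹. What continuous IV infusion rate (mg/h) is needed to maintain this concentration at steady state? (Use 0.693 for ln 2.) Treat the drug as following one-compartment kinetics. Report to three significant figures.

Vd = 4.1 L/kg × 39 kg = 159.9 L
k = 0.693/40 = 0.01733 h⁻¹, so CL = k·Vd = 0.01733 × 159.9 = 2.771 L/h
Infusion rate = CL × Css = 2.771 × 7.4 = 20.51 mg/h

20.5 mg/h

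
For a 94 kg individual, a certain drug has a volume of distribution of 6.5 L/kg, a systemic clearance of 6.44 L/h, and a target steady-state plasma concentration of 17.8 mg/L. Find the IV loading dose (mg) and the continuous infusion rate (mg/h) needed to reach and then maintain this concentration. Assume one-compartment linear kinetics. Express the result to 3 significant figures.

(a) 10900 mg; (b) 115 mg/h

Vd(total) = 94 kg × 6.5 L/kg = 611.0 L
Loading: fill Vd to C_target → 611.0 L × 17.8 mg/L = 10880 mg
Maintenance: replace elimination → rate = CL × Css = 6.440 × 17.8 = 114.6 mg/h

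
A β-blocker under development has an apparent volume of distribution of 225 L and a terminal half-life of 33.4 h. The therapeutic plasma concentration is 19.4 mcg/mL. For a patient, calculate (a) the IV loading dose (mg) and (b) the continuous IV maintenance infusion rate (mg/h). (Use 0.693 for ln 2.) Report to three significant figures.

LD = Vd × C = 225.0 × 19.4 = 4365 mg
CL = 0.693 × Vd / t½ = 0.693 × 225.0 / 33.4 = 4.668 L/h
Infusion rate = CL × Css = 4.668 × 19.4 = 90.56 mg/h

(a) 4370 mg; (b) 90.6 mg/h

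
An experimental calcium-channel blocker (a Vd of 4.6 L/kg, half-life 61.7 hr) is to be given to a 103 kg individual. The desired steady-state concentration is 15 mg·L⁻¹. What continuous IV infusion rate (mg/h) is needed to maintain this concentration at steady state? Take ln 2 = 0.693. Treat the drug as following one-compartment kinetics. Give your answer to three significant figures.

79.8 mg/h

Total Vd = 4.6 × 103 = 473.8 L
CL = 0.693 × Vd / t½ = 0.693 × 473.8 / 61.7 = 5.322 L/h
Infusion rate = CL × Css = 5.322 × 15 = 79.83 mg/h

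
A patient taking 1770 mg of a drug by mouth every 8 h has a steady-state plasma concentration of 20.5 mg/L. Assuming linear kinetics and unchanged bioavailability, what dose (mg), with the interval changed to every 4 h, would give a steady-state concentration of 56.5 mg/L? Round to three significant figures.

With linear kinetics, Css is proportional to dose rate (D/τ) at fixed clearance.
D₂ = D₁ × (Css,target / Css,current) × (τ₂/τ₁) = 1770 × (56.5/20.5) × (4/8) = 2439 mg

2440 mg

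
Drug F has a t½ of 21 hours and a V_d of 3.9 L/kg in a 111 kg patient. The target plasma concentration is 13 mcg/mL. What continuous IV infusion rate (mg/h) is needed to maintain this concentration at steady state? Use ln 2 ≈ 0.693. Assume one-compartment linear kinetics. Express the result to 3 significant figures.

186 mg/h

Vd = 3.9 L/kg × 111 kg = 432.9 L
CL = 0.693 × Vd / t½ = 0.693 × 432.9 / 21 = 14.29 L/h
Infusion rate = CL × Css = 14.29 × 13 = 185.8 mg/h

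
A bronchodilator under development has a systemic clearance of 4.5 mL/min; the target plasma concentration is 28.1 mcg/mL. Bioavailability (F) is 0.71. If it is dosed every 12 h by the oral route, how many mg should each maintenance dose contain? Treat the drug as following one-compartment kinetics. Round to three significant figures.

CL = 4.5 mL/min = 4.5 × 0.06 = 0.2700 L/h
D = CL × Css × τ / F = 0.2700 × 28.1 × 12 / 0.71 = 128.2 mg

128 mg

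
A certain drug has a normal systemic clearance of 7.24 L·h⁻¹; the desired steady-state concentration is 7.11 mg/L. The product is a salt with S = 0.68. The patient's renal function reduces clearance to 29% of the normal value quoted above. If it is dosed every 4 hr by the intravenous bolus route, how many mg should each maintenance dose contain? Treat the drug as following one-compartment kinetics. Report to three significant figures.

87.8 mg

Patient clearance = 0.29 × 7.240 = 2.100 L/h
D = CL × Css × τ / S = 2.100 × 7.11 × 4 / 0.68 = 87.83 mg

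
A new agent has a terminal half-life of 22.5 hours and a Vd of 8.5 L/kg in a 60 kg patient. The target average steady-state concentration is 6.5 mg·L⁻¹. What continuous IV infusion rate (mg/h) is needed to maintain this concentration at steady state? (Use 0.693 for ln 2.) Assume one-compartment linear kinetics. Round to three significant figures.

102 mg/h

Total Vd = 8.5 × 60 = 510.0 L
k = 0.693/22.5 = 0.03080 h⁻¹, so CL = k·Vd = 0.03080 × 510.0 = 15.71 L/h
Infusion rate = CL × Css = 15.71 × 6.5 = 102.1 mg/h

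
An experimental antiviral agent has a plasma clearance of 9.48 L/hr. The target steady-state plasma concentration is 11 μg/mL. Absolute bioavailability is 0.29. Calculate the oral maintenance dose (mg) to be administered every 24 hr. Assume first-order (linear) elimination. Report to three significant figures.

D = CL × Css × τ / F = 9.480 × 11 × 24 / 0.29 = 8630 mg

8630 mg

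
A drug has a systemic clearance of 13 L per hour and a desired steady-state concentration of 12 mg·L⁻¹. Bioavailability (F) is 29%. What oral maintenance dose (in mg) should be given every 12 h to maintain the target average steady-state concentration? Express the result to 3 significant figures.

D = CL × Css × τ / F = 13.00 × 12 × 12 / 0.29 = 6455 mg

6460 mg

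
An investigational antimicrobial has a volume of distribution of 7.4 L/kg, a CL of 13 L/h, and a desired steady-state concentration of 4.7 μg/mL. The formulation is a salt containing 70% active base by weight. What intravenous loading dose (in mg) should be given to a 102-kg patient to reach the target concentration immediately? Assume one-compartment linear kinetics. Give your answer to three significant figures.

Total Vd = 7.4 × 102 = 754.8 L
LD = Vd × C / S = 754.8 × 4.700 / 0.7 = 5068 mg

5070 mg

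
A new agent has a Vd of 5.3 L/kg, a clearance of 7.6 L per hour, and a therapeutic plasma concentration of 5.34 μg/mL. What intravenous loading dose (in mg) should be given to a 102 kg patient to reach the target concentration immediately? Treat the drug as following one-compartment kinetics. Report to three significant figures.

2890 mg

Vd(total) = 102 kg × 5.3 L/kg = 540.6 L
The loading dose fills Vd to the target concentration; clearance is irrelevant here.
LD = Vd × C = 540.6 × 5.340 = 2887 mg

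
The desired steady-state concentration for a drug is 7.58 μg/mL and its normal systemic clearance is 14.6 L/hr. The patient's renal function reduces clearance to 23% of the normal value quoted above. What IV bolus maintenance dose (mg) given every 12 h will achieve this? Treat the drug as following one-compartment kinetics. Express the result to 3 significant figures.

Patient clearance = 0.23 × 14.60 = 3.358 L/h
At steady state, dose per interval replaces the amount cleared in that interval: D/τ = CL·Css.
D = CL × Css × τ = 3.358 × 7.58 × 12 = 305.4 mg

305 mg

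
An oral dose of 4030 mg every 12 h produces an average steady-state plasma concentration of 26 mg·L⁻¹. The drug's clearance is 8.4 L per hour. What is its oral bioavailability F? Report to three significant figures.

F·D/τ = CL·Css at steady state → F = CL·Css·τ / D.
F = 8.4 × 26 × 12 / 4030 = 0.650

0.650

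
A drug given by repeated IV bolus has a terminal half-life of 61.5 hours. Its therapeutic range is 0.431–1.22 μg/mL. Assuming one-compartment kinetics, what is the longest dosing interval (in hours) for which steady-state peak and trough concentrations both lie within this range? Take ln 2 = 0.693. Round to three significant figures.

92.3 h

k = 0.693 / t½ = 0.693 / 61.5 = 0.01127 h⁻¹
Between IV bolus doses, concentration decays as C = C₀·e^(−kτ), so C_peak/C_trough = e^(kτ).
τ_max = ln(C_peak/C_trough) / k = ln(1.22/0.431) / 0.01127 = 1.040 / 0.01127 = 92.28 h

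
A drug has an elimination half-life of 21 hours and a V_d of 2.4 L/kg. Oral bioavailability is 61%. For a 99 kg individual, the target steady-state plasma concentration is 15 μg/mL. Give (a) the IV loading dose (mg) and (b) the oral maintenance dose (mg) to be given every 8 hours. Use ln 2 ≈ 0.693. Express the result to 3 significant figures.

Vd(total) = 99 kg × 2.4 L/kg = 237.6 L
LD = Vd × C = 237.6 × 15 = 3564 mg
CL = 0.693 × Vd / t½ = 0.693 × 237.6 / 21 = 7.841 L/h
D = CL × Css × τ / F = 7.841 × 15 × 8 / 0.61 = 1542 mg

(a) 3560 mg; (b) 1540 mg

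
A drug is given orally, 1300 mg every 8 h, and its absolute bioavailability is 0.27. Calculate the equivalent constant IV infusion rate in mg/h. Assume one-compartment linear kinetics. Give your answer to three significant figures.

43.9 mg/h

Equivalent systemic input: infusion rate = F·D/τ.
Rate = 0.27 × 1300 / 8 = 43.88 mg/h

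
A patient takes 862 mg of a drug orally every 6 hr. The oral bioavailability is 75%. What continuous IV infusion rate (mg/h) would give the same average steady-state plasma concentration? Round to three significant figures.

Equivalent systemic input: infusion rate = F·D/τ.
Rate = 0.75 × 862 / 6 = 107.8 mg/h

108 mg/h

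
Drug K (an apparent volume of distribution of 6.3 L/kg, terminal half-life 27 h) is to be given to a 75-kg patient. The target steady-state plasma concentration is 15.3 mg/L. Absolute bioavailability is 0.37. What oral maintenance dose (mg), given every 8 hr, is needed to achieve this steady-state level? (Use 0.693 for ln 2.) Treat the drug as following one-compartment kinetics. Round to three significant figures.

4010 mg

Total Vd = 6.3 × 75 = 472.5 L
k = 0.693/27 = 0.02567 h⁻¹, so CL = k·Vd = 0.02567 × 472.5 = 12.13 L/h
D = CL × Css × τ / F = 12.13 × 15.3 × 8 / 0.37 = 4013 mg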